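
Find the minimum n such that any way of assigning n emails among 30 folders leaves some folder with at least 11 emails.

With 300 emails one could put exactly 10 in each of the 30 folders, and no folder would reach 11.
Pigeonhole: one more email must land in a folder that already has 10, giving it 11.
So 30 × 10 + 1 = 301 emails are required.

301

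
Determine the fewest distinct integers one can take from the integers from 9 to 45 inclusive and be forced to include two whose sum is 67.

A set avoiding the sum 67 can contain at most one of each pair {x, 67−x}, plus the 13 elements whose complement lies outside the range.
The integers 9, …, 33 (25 of them) are such a set: any two sum to at least 9+10 = 19 and at most 32+33 = 65 < 67.
By the pigeonhole principle, any 26th integer completes one of the 12 pairs, so 26 choices force a sum of 67.

26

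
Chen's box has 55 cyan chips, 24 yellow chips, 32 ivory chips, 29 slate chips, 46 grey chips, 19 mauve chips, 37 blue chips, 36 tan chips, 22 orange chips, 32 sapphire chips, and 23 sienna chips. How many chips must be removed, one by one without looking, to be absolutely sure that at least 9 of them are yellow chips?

340

In the worst case for collecting yellow chips, every non-yellow chip comes out first.
There are 55 + 32 + 29 + 46 + 19 + 37 + 36 + 22 + 32 + 23 = 331 non-yellow chips altogether.
After those, each further chip must be yellow, so 331 + 9 = 340 draws guarantee 9 yellow chips.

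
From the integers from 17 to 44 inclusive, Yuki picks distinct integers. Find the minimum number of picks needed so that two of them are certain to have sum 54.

19

Two chosen integers sum to 54 exactly when both halves of some pair {x, 54−x} with 17 ≤ x ≤ 54−x ≤ 37 are chosen — 10 such pairs.
The remaining 8 elements (those with no distinct partner in range) can never complete a 54-sum, so the worst case takes all of them and one from each pair: 8 + 10 = 18.
By pigeonhole, the 19th integer has to be the second member of some pair, so 18 + 1 = 19.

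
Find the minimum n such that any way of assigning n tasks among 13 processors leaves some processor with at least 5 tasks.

With 52 tasks one could put exactly 4 in each of the 13 processors, and no processor would reach 5.
One more task must land in a processor that already has 4, giving it 5.
So 13 × 4 + 1 = 53 tasks are required.

53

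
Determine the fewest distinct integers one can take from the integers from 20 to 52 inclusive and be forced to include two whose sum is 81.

A set avoiding the sum 81 can contain at most one of each pair {x, 81−x}, plus the 9 elements whose complement lies outside the range.
The integers 20, …, 40 (21 of them) are such a set: any two sum to at least 20+21 = 41 and at most 39+40 = 79 < 81.
Any 22nd integer completes one of the 12 pairs, so 22 choices force a sum of 81.

22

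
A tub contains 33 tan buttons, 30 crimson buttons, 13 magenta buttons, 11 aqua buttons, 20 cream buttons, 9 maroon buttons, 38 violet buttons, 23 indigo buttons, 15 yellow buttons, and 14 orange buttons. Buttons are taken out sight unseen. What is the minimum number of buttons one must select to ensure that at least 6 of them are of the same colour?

An adversary could hand out at most 5 buttons per colour: 5 + 5 + 5 + 5 + 5 + 5 + 5 + 5 + 5 + 5 = 50 buttons and still no colour has 6.
One more button lands in a colour already at 5, so 51 draws are enough and 50 are not.

51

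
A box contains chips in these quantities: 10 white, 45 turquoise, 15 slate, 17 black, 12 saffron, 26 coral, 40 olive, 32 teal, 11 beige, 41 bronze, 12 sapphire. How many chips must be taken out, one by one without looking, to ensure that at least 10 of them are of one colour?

An adversary could hand out at most 9 chips per colour: 9 + 9 + 9 + 9 + 9 + 9 + 9 + 9 + 9 + 9 + 9 = 99 chips and still no colour has 10.
Pigeonhole: one more chip lands in a colour already at 9, so 100 draws are enough and 99 are not.

100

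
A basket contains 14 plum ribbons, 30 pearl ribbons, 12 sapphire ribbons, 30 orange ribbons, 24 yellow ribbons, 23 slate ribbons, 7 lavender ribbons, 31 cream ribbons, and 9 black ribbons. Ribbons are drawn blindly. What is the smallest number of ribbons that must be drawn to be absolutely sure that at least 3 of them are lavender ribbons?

In the worst case for collecting lavender ribbons, every non-lavender ribbon comes out first.
There are 14 + 30 + 12 + 30 + 24 + 23 + 31 + 9 = 173 non-lavender ribbons altogether.
After those, each further ribbon must be lavender, so 173 + 3 = 176 draws guarantee 3 lavender ribbons.

176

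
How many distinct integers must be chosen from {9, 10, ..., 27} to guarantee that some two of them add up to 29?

14

Group the elements by complementary pair {x, 29−x}: {9,20}, {10,19}, {11,18}, …, giving 6 two-element pairs and 7 integers whose partner 29−x falls outside [9,27].
Treating each of those 13 groups as a pigeonhole, one can pick one integer per group — 13 integers — with no two summing to 29.
The 14th integer lands in an occupied pair, forcing a sum of 29.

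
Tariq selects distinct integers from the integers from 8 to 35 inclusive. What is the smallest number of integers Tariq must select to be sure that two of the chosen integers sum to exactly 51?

A set avoiding the sum 51 can contain at most one of each pair {x, 51−x}, plus the 8 elements whose complement lies outside the range.
The integers 8, …, 25 (18 of them) are such a set: any two sum to at least 8+9 = 17 and at most 24+25 = 49 < 51.
By pigeonhole, any 19th integer completes one of the 10 pairs, so 19 choices force a sum of 51.

19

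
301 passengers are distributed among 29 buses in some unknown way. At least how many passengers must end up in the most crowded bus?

11

Pigeonhole: the 29 buses are the holes and the 301 passengers are the pigeons.
If every bus held at most 10 passengers, the total would be at most 29 × 10 = 290, which is less than 301.
So some bus holds at least ⌈301/29⌉ = 11 passengers.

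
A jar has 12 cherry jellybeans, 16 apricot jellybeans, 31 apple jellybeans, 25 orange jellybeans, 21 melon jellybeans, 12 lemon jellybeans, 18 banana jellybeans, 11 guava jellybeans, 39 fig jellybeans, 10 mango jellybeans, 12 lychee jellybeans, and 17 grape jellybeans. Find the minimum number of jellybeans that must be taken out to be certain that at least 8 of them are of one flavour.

85

An adversary could hand out at most 7 jellybeans per flavour: 7 + 7 + 7 + 7 + 7 + 7 + 7 + 7 + 7 + 7 + 7 + 7 = 84 jellybeans and still no flavour has 8.
One more jellybean lands in a flavour already at 7, so 85 draws are enough and 84 are not.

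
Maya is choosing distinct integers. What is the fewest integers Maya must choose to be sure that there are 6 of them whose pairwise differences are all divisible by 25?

126

Integers whose pairwise differences are multiples of 25 are exactly those sharing a remainder mod 25. The 25 residue classes mod 25 are the pigeonholes.
With 125 integers one could put 5 in each residue class and have no class reach 6.
The 126th integer pushes some class to 6, so 25·5 + 1 = 126.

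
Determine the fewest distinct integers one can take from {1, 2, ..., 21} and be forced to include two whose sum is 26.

Two chosen integers sum to 26 exactly when both halves of some pair {x, 26−x} with 5 ≤ x ≤ 26−x ≤ 21 are chosen — 8 such pairs.
The remaining 5 elements (those with no distinct partner in range) can never complete a 26-sum, so the worst case takes all of them and one from each pair: 5 + 8 = 13.
The 14th integer has to be the second member of some pair, so 13 + 1 = 14.

14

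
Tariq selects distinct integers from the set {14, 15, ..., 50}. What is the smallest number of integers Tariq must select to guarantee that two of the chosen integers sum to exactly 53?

Group the elements by complementary pair {x, 53−x}: {14,39}, {15,38}, {16,37}, …, giving 13 two-element pairs and 11 integers whose partner 53−x falls outside [14,50].
By the pigeonhole principle, treating each of those 24 groups as a pigeonhole, one can pick one integer per group — 24 integers — with no two summing to 53.
The 25th integer lands in an occupied pair, forcing a sum of 53.

25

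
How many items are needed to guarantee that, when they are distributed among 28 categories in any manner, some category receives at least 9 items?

With 224 items one could put exactly 8 in each of the 28 categories, and no category would reach 9.
One more item must land in a category that already has 8, giving it 9.
So 28 × 8 + 1 = 225 items are required.

225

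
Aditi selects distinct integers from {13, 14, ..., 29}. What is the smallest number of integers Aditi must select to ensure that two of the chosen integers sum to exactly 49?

13

Two chosen integers sum to 49 exactly when both halves of some pair {x, 49−x} with 20 ≤ x ≤ 49−x ≤ 29 are chosen — 5 such pairs.
The remaining 7 elements (those with no distinct partner in range) can never complete a 49-sum, so the worst case takes all of them and one from each pair: 7 + 5 = 12.
Pigeonhole: the 13th integer has to be the second member of some pair, so 12 + 1 = 13.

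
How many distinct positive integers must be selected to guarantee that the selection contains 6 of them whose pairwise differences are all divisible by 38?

191

Integers whose pairwise differences are multiples of 38 are exactly those sharing a remainder mod 38. The 38 residue classes mod 38 are the pigeonholes.
With 190 integers one could put 5 in each residue class and have no class reach 6.
The 191st integer pushes some class to 6, so 38·5 + 1 = 191.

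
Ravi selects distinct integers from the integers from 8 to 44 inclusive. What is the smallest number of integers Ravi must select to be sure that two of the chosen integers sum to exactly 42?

25

A set avoiding the sum 42 can contain at most one of each pair {x, 42−x}, plus the 11 elements whose complement lies outside the range or equal to its own complement.
The integers 21, …, 44 (24 of them) are such a set: any two sum to at least 21+22 = 43 > 42.
Pigeonhole: any 25th integer completes one of the 13 pairs, so 25 choices force a sum of 42.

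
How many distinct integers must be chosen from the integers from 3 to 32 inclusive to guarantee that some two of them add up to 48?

A set avoiding the sum 48 can contain at most one of each pair {x, 48−x}, plus the 14 elements whose complement lies outside the range or equal to its own complement.
The integers 3, …, 24 (22 of them) are such a set: any two sum to at least 3+4 = 7 and at most 23+24 = 47 < 48.
By pigeonhole, any 23rd integer completes one of the 8 pairs, so 23 choices force a sum of 48.

23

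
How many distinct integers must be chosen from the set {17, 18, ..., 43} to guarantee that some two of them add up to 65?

A set avoiding the sum 65 can contain at most one of each pair {x, 65−x}, plus the 5 elements whose complement lies outside the range.
The integers 17, …, 32 (16 of them) are such a set: any two sum to at least 17+18 = 35 and at most 31+32 = 63 < 65.
By the pigeonhole principle, any 17th integer completes one of the 11 pairs, so 17 choices force a sum of 65.

17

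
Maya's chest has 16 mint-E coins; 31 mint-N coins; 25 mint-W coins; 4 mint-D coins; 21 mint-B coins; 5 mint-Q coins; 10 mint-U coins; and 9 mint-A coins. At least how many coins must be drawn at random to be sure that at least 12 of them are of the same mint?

73

By pigeonhole, put each drawn coin into a box by mint. The largest draw with every box below 12 takes min(count, 11) from each mint; mints with fewer than 11 contribute all they have.
Σ min(cᵢ, 11) = 11 + 11 + 11 + 4 + 11 + 5 + 10 + 9 = 72.
Draw number 72 + 1 = 73 must push one box to 12.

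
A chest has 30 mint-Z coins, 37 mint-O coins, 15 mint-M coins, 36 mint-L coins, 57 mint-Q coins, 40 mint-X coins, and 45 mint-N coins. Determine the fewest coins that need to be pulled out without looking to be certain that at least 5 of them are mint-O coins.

In the worst case for collecting mint-O coins, every non-mint-O coin comes out first.
There are 30 + 15 + 36 + 57 + 40 + 45 = 223 non-mint-O coins altogether.
After those, each further coin must be mint-O, so 223 + 5 = 228 draws guarantee 5 mint-O coins.

228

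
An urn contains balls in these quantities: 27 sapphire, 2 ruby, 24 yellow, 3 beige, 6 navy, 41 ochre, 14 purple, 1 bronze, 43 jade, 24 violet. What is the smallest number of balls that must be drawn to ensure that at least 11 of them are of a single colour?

An adversary could hand out at most 10 balls per colour (4 colours run out sooner): 10 + 2 + 10 + 3 + 6 + 10 + 10 + 1 + 10 + 10 = 72 balls and still no colour has 11.
One more ball lands in a colour already at 10, so 73 draws are enough and 72 are not.

73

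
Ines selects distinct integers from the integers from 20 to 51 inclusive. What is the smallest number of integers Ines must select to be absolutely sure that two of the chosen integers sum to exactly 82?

23

Group the elements by complementary pair {x, 82−x}: {31,51}, {32,50}, {33,49}, …, giving 10 two-element pairs, the single value 41 (it cannot pair with itself since the integers are distinct), and 11 integers whose partner 82−x falls outside [20,51].
Pigeonhole: treating each of those 22 groups as a pigeonhole, one can pick one integer per group — 22 integers — with no two summing to 82.
The 23rd integer lands in an occupied pair, forcing a sum of 82.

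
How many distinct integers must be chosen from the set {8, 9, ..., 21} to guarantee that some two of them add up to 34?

Group the elements by complementary pair {x, 34−x}: {13,21}, {14,20}, {15,19}, …, giving 4 two-element pairs, the single value 17 (it cannot pair with itself since the integers are distinct), and 5 integers whose partner 34−x falls outside [8,21].
By the pigeonhole principle, treating each of those 10 groups as a pigeonhole, one can pick one integer per group — 10 integers — with no two summing to 34.
The 11th integer lands in an occupied pair, forcing a sum of 34.

11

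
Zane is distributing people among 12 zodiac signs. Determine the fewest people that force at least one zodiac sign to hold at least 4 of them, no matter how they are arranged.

With 36 people one could put exactly 3 in each of the 12 zodiac signs, and no zodiac sign would reach 4.
By pigeonhole, one more person must land in a zodiac sign that already has 3, giving it 4.
So 12 × 3 + 1 = 37 people are required.

37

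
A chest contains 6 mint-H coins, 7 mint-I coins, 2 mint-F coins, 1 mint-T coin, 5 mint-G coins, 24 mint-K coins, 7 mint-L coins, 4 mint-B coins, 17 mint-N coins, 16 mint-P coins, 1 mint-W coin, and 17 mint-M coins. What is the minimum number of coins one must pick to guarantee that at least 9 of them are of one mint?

An adversary could hand out at most 8 coins per mint (8 mints run out sooner): 6 + 7 + 2 + 1 + 5 + 8 + 7 + 4 + 8 + 8 + 1 + 8 = 65 coins and still no mint has 9.
By pigeonhole, one more coin lands in a mint already at 8, so 66 draws are enough and 65 are not.

66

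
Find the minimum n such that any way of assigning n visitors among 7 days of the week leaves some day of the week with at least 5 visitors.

With 28 visitors one could put exactly 4 in each of the 7 days of the week, and no day of the week would reach 5.
Pigeonhole: one more visitor must land in a day of the week that already has 4, giving it 5.
So 7 × 4 + 1 = 29 visitors are required.

29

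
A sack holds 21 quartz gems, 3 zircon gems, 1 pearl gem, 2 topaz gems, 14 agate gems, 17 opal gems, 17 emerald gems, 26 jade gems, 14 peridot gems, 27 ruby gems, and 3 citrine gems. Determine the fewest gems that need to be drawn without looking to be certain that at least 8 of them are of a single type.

An adversary could hand out at most 7 gems per type (4 types run out sooner): 7 + 3 + 1 + 2 + 7 + 7 + 7 + 7 + 7 + 7 + 3 = 58 gems and still no type has 8.
By the pigeonhole principle, one more gem lands in a type already at 7, so 59 draws are enough and 58 are not.

59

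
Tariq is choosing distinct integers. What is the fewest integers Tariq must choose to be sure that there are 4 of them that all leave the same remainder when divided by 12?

37

The 12 residue classes mod 12 are the pigeonholes.
With 36 integers one could put 3 in each residue class and have no class reach 4.
The 37th integer pushes some class to 4, so 12·3 + 1 = 37.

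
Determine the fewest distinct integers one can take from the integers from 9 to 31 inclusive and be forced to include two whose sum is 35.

15

Group the elements by complementary pair {x, 35−x}: {9,26}, {10,25}, {11,24}, …, giving 9 two-element pairs and 5 integers whose partner 35−x falls outside [9,31].
Treating each of those 14 groups as a pigeonhole, one can pick one integer per group — 14 integers — with no two summing to 35.
The 15th integer lands in an occupied pair, forcing a sum of 35.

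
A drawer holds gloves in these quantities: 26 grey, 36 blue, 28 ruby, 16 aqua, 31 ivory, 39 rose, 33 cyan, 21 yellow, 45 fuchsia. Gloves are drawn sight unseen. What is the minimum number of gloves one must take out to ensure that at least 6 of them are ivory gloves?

250

In the worst case for collecting ivory gloves, every non-ivory glove comes out first.
There are 26 + 36 + 28 + 16 + 39 + 33 + 21 + 45 = 244 non-ivory gloves altogether.
After those, each further glove must be ivory, so 244 + 6 = 250 draws guarantee 6 ivory gloves.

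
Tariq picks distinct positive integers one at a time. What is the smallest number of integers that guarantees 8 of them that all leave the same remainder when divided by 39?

The 39 residue classes mod 39 are the pigeonholes.
With 273 integers one could put 7 in each residue class and have no class reach 8.
The 274th integer pushes some class to 8, so 39·7 + 1 = 274.

274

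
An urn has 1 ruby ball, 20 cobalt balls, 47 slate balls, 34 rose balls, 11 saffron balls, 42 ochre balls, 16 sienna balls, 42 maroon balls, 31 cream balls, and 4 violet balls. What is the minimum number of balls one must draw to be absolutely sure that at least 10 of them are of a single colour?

78

An adversary could hand out at most 9 balls per colour (ruby, violet run out sooner): 1 + 9 + 9 + 9 + 9 + 9 + 9 + 9 + 9 + 4 = 77 balls and still no colour has 10.
One more ball lands in a colour already at 9, so 78 draws are enough and 77 are not.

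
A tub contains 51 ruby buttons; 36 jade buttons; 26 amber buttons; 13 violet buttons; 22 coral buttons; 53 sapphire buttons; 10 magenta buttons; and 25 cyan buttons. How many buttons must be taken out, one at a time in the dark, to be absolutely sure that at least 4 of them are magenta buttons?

In the worst case for collecting magenta buttons, every non-magenta button comes out first.
There are 51 + 36 + 26 + 13 + 22 + 53 + 25 = 226 non-magenta buttons altogether.
After those, each further button must be magenta, so 226 + 4 = 230 draws guarantee 4 magenta buttons.

230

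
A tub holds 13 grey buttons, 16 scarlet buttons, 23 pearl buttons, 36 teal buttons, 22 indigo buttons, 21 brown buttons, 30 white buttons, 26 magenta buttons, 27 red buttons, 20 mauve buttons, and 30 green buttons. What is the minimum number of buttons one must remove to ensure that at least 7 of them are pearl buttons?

In the worst case for collecting pearl buttons, every non-pearl button comes out first.
There are 13 + 16 + 36 + 22 + 21 + 30 + 26 + 27 + 20 + 30 = 241 non-pearl buttons altogether.
After those, each further button must be pearl, so 241 + 7 = 248 draws guarantee 7 pearl buttons.

248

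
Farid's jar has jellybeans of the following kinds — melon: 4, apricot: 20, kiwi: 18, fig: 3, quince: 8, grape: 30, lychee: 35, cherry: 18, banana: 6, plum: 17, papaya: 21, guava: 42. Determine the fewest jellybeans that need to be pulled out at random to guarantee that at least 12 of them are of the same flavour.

110

Pigeonhole: put each drawn jellybean into a box by flavour. The largest draw with every box below 12 takes min(count, 11) from each flavour; flavours with fewer than 11 contribute all they have.
Σ min(cᵢ, 11) = 4 + 11 + 11 + 3 + 8 + 11 + 11 + 11 + 6 + 11 + 11 + 11 = 109.
Draw number 109 + 1 = 110 must push one box to 12.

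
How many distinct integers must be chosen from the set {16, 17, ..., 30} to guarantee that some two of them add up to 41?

11

A set avoiding the sum 41 can contain at most one of each pair {x, 41−x}, plus the 5 elements whose complement lies outside the range.
The integers 21, …, 30 (10 of them) are such a set: any two sum to at least 21+22 = 43 > 41.
Any 11th integer completes one of the 5 pairs, so 11 choices force a sum of 41.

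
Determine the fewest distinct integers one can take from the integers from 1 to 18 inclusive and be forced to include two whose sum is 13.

Group the elements by complementary pair {x, 13−x}: {1,12}, {2,11}, {3,10}, …, giving 6 two-element pairs and 6 integers whose partner 13−x falls outside [1,18].
Treating each of those 12 groups as a pigeonhole, one can pick one integer per group — 12 integers — with no two summing to 13.
The 13th integer lands in an occupied pair, forcing a sum of 13.

13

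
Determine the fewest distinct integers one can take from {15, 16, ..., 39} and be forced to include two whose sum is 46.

Group the elements by complementary pair {x, 46−x}: {15,31}, {16,30}, {17,29}, …, giving 8 two-element pairs, the single value 23 (it cannot pair with itself since the integers are distinct), and 8 integers whose partner 46−x falls outside [15,39].
Treating each of those 17 groups as a pigeonhole, one can pick one integer per group — 17 integers — with no two summing to 46.
The 18th integer lands in an occupied pair, forcing a sum of 46.

18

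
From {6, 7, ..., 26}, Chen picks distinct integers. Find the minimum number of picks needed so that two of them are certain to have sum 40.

Two chosen integers sum to 40 exactly when both halves of some pair {x, 40−x} with 14 ≤ x ≤ 40−x ≤ 26 are chosen — 6 such pairs.
The remaining 9 elements (those with no distinct partner in range) can never complete a 40-sum, so the worst case takes all of them and one from each pair: 9 + 6 = 15.
The 16th integer has to be the second member of some pair, so 15 + 1 = 16.

16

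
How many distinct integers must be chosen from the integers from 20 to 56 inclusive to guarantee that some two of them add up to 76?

20

Group the elements by complementary pair {x, 76−x}: {20,56}, {21,55}, {22,54}, …, giving 18 two-element pairs and the single value 38 (it cannot pair with itself since the integers are distinct).
Pigeonhole: treating each of those 19 groups as a pigeonhole, one can pick one integer per group — 19 integers — with no two summing to 76.
The 20th integer lands in an occupied pair, forcing a sum of 76.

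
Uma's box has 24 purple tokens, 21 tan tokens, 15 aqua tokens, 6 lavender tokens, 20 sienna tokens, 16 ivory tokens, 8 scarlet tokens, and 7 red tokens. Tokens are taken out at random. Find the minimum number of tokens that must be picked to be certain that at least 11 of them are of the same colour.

72

By the pigeonhole principle, the 8 colours are the holes; the tokens drawn are the pigeons.
To avoid 11 of any one colour, the worst case takes at most 10 of each colour, or every token of a colour that has fewer than 10.
That gives 10 + 10 + 10 + 6 + 10 + 10 + 8 + 7 = 71 tokens with no colour reaching 11.
The next token forces some colour to 11, so 71 + 1 = 72.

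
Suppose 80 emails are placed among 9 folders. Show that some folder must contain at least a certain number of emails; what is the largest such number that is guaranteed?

The 9 folders are the holes and the 80 emails are the pigeons.
If every folder held at most 8 emails, the total would be at most 9 × 8 = 72, which is less than 80.
So some folder holds at least ⌈80/9⌉ = 9 emails.

9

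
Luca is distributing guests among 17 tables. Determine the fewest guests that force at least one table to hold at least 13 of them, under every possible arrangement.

With 204 guests one could put exactly 12 in each of the 17 tables, and no table would reach 13.
Pigeonhole: one more guest must land in a table that already has 12, giving it 13.
So 17 × 12 + 1 = 205 guests are required.

205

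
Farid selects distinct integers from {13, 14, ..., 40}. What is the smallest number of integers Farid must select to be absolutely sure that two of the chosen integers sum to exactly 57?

17

A set avoiding the sum 57 can contain at most one of each pair {x, 57−x}, plus the 4 elements whose complement lies outside the range.
The integers 13, …, 28 (16 of them) are such a set: any two sum to at least 13+14 = 27 and at most 27+28 = 55 < 57.
Any 17th integer completes one of the 12 pairs, so 17 choices force a sum of 57.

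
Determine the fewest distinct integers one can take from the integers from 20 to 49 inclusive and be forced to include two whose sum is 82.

23

A set avoiding the sum 82 can contain at most one of each pair {x, 82−x}, plus the 14 elements whose complement lies outside the range or equal to its own complement.
The integers 20, …, 41 (22 of them) are such a set: any two sum to at least 20+21 = 41 and at most 40+41 = 81 < 82.
Any 23rd integer completes one of the 8 pairs, so 23 choices force a sum of 82.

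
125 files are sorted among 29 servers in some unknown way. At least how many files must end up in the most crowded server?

5

By the pigeonhole principle, the 29 servers are the holes and the 125 files are the pigeons.
If every server held at most 4 files, the total would be at most 29 × 4 = 116, which is less than 125.
So some server holds at least ⌈125/29⌉ = 5 files.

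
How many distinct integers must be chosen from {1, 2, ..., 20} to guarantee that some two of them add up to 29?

15

Two chosen integers sum to 29 exactly when both halves of some pair {x, 29−x} with 9 ≤ x ≤ 29−x ≤ 20 are chosen — 6 such pairs.
The remaining 8 elements (those with no distinct partner in range) can never complete a 29-sum, so the worst case takes all of them and one from each pair: 8 + 6 = 14.
The 15th integer has to be the second member of some pair, so 14 + 1 = 15.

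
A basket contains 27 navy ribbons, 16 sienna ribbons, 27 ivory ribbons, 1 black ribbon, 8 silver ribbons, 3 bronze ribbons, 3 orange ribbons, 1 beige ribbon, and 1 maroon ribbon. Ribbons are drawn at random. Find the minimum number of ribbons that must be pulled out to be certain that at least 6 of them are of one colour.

The 9 colours are the holes; the ribbons drawn are the pigeons.
To avoid 6 of any one colour, the worst case takes at most 5 of each colour, or every ribbon of a colour that has fewer than 5.
That gives 5 + 5 + 5 + 1 + 5 + 3 + 3 + 1 + 1 = 29 ribbons with no colour reaching 6.
The next ribbon forces some colour to 6, so 29 + 1 = 30.

30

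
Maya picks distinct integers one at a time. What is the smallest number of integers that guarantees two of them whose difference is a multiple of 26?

Integers whose pairwise differences are multiples of 26 are exactly those sharing a remainder mod 26. The 26 residue classes mod 26 are the pigeonholes.
With 26 integers one could put 1 in each residue class and have no class reach 2.
The 27th integer pushes some class to 2, so 26·1 + 1 = 27.

27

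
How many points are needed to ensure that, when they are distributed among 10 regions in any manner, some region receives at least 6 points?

51

With 50 points one could put exactly 5 in each of the 10 regions, and no region would reach 6.
By the pigeonhole principle, one more point must land in a region that already has 5, giving it 6.
So 10 × 5 + 1 = 51 points are required.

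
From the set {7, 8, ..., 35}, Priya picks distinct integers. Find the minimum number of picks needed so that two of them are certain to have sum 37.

18

A set avoiding the sum 37 can contain at most one of each pair {x, 37−x}, plus the 5 elements whose complement lies outside the range.
The integers 19, …, 35 (17 of them) are such a set: any two sum to at least 19+20 = 39 > 37.
By the pigeonhole principle, any 18th integer completes one of the 12 pairs, so 18 choices force a sum of 37.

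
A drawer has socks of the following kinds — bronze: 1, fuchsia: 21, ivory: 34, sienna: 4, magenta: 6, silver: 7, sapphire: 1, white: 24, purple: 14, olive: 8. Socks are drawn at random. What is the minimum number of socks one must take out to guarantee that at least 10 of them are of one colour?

An adversary could hand out at most 9 socks per colour (6 colours run out sooner): 1 + 9 + 9 + 4 + 6 + 7 + 1 + 9 + 9 + 8 = 63 socks and still no colour has 10.
By the pigeonhole principle, one more sock lands in a colour already at 9, so 64 draws are enough and 63 are not.

64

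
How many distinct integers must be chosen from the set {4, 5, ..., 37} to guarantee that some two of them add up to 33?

Two chosen integers sum to 33 exactly when both halves of some pair {x, 33−x} with 4 ≤ x ≤ 33−x ≤ 29 are chosen — 13 such pairs.
The remaining 8 elements (those with no distinct partner in range) can never complete a 33-sum, so the worst case takes all of them and one from each pair: 8 + 13 = 21.
The 22nd integer has to be the second member of some pair, so 21 + 1 = 22.

22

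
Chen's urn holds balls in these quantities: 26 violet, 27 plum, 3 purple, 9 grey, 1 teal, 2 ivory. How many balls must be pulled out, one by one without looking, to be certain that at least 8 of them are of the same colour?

An adversary could hand out at most 7 balls per colour (purple, teal, ivory run out sooner): 7 + 7 + 3 + 7 + 1 + 2 = 27 balls and still no colour has 8.
One more ball lands in a colour already at 7, so 28 draws are enough and 27 are not.

28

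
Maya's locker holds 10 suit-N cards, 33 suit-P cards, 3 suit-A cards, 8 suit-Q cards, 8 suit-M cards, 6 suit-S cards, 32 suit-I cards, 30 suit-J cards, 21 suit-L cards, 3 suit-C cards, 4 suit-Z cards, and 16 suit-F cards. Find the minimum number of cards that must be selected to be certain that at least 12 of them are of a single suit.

98

An adversary could hand out at most 11 cards per suit (7 suits run out sooner): 10 + 11 + 3 + 8 + 8 + 6 + 11 + 11 + 11 + 3 + 4 + 11 = 97 cards and still no suit has 12.
One more card lands in a suit already at 11, so 98 draws are enough and 97 are not.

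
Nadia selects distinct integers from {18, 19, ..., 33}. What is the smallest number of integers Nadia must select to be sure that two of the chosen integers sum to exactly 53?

10

Two chosen integers sum to 53 exactly when both halves of some pair {x, 53−x} with 20 ≤ x ≤ 53−x ≤ 33 are chosen — 7 such pairs.
The remaining 2 elements (those with no distinct partner in range) can never complete a 53-sum, so the worst case takes all of them and one from each pair: 2 + 7 = 9.
The 10th integer has to be the second member of some pair, so 9 + 1 = 10.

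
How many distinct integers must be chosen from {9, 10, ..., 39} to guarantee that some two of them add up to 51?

18

A set avoiding the sum 51 can contain at most one of each pair {x, 51−x}, plus the 3 elements whose complement lies outside the range.
The integers 9, …, 25 (17 of them) are such a set: any two sum to at least 9+10 = 19 and at most 24+25 = 49 < 51.
Any 18th integer completes one of the 14 pairs, so 18 choices force a sum of 51.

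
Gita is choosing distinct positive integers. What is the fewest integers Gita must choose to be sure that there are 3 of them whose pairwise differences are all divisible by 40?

81

Integers whose pairwise differences are multiples of 40 are exactly those sharing a remainder mod 40. Pigeonhole: the 40 residue classes mod 40 are the pigeonholes.
With 80 integers one could put 2 in each residue class and have no class reach 3.
The 81st integer pushes some class to 3, so 40·2 + 1 = 81.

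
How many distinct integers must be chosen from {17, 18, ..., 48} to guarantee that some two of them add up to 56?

22

Two chosen integers sum to 56 exactly when both halves of some pair {x, 56−x} with 17 ≤ x ≤ 56−x ≤ 39 are chosen — 11 such pairs.
The remaining 10 elements (those with no distinct partner in range) can never complete a 56-sum, so the worst case takes all of them and one from each pair: 10 + 11 = 21.
By the pigeonhole principle, the 22nd integer has to be the second member of some pair, so 21 + 1 = 22.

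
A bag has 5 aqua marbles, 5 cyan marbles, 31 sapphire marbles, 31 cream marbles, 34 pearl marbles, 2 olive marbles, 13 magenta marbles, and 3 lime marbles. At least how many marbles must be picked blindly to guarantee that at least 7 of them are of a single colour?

An adversary could hand out at most 6 marbles per colour (4 colours run out sooner): 5 + 5 + 6 + 6 + 6 + 2 + 6 + 3 = 39 marbles and still no colour has 7.
One more marble lands in a colour already at 6, so 40 draws are enough and 39 are not.

40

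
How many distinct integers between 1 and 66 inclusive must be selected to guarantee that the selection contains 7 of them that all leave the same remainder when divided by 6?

The 6 residue classes mod 6 are the pigeonholes.
With 36 integers one could put 6 in each residue class and have no class reach 7.
The 37th integer pushes some class to 7, so 6·6 + 1 = 37.

37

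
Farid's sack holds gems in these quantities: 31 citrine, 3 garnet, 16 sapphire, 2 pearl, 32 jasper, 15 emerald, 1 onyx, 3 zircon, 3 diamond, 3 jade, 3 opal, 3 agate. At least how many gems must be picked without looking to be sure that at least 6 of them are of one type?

The 12 types are the holes; the gems drawn are the pigeons.
To avoid 6 of any one type, the worst case takes at most 5 of each type, or every gem of a type that has fewer than 5.
That gives 5 + 3 + 5 + 2 + 5 + 5 + 1 + 3 + 3 + 3 + 3 + 3 = 41 gems with no type reaching 6.
The next gem forces some type to 6, so 41 + 1 = 42.

42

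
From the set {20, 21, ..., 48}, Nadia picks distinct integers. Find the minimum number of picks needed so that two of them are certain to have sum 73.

Group the elements by complementary pair {x, 73−x}: {25,48}, {26,47}, {27,46}, …, giving 12 two-element pairs and 5 integers whose partner 73−x falls outside [20,48].
Pigeonhole: treating each of those 17 groups as a pigeonhole, one can pick one integer per group — 17 integers — with no two summing to 73.
The 18th integer lands in an occupied pair, forcing a sum of 73.

18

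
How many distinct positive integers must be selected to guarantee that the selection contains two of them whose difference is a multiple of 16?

Integers whose pairwise differences are multiples of 16 are exactly those sharing a remainder mod 16. By pigeonhole, the 16 residue classes mod 16 are the pigeonholes.
With 16 integers one could put 1 in each residue class and have no class reach 2.
The 17th integer pushes some class to 2, so 16·1 + 1 = 17.

17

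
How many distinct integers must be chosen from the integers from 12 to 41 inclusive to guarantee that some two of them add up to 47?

19

A set avoiding the sum 47 can contain at most one of each pair {x, 47−x}, plus the 6 elements whose complement lies outside the range.
The integers 24, …, 41 (18 of them) are such a set: any two sum to at least 24+25 = 49 > 47.
Any 19th integer completes one of the 12 pairs, so 19 choices force a sum of 47.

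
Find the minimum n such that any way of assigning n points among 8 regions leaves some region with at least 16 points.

121

With 120 points one could put exactly 15 in each of the 8 regions, and no region would reach 16.
One more point must land in a region that already has 15, giving it 16.
So 8 × 15 + 1 = 121 points are required.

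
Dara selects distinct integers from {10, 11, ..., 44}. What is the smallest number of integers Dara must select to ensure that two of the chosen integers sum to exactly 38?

A set avoiding the sum 38 can contain at most one of each pair {x, 38−x}, plus the 17 elements whose complement lies outside the range or equal to its own complement.
The integers 19, …, 44 (26 of them) are such a set: any two sum to at least 19+20 = 39 > 38.
Any 27th integer completes one of the 9 pairs, so 27 choices force a sum of 38.

27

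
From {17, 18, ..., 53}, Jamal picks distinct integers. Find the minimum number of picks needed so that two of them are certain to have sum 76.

23

Two chosen integers sum to 76 exactly when both halves of some pair {x, 76−x} with 23 ≤ x ≤ 76−x ≤ 53 are chosen — 15 such pairs.
The remaining 7 elements (those with no distinct partner in range) can never complete a 76-sum, so the worst case takes all of them and one from each pair: 7 + 15 = 22.
By the pigeonhole principle, the 23rd integer has to be the second member of some pair, so 22 + 1 = 23.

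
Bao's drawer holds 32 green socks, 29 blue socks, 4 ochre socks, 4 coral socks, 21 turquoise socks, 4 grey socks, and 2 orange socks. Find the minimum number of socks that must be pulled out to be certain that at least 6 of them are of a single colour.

Put each drawn sock into a box by colour. The largest draw with every box below 6 takes min(count, 5) from each colour; colours with fewer than 5 contribute all they have.
Σ min(cᵢ, 5) = 5 + 5 + 4 + 4 + 5 + 4 + 2 = 29.
Draw number 29 + 1 = 30 must push one box to 6.

30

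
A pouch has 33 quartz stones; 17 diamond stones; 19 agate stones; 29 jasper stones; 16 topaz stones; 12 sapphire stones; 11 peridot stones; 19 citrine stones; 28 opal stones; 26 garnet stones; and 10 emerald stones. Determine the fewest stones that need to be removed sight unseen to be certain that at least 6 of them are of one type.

Pigeonhole: the 11 types are the holes; the stones drawn are the pigeons.
To avoid 6 of any one type, the worst case takes at most 5 of each type.
That gives 5 + 5 + 5 + 5 + 5 + 5 + 5 + 5 + 5 + 5 + 5 = 55 stones with no type reaching 6.
The next stone forces some type to 6, so 55 + 1 = 56.

56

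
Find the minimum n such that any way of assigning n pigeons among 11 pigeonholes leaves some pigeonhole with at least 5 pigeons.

With 44 pigeons one could put exactly 4 in each of the 11 pigeonholes, and no pigeonhole would reach 5.
One more pigeon must land in a pigeonhole that already has 4, giving it 5.
So 11 × 4 + 1 = 45 pigeons are required.

45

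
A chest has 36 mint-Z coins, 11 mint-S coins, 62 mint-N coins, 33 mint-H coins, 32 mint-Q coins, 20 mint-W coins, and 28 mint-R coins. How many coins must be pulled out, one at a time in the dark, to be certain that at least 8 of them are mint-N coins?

168

In the worst case for collecting mint-N coins, every non-mint-N coin comes out first.
There are 36 + 11 + 33 + 32 + 20 + 28 = 160 non-mint-N coins altogether.
After those, each further coin must be mint-N, so 160 + 8 = 168 draws guarantee 8 mint-N coins.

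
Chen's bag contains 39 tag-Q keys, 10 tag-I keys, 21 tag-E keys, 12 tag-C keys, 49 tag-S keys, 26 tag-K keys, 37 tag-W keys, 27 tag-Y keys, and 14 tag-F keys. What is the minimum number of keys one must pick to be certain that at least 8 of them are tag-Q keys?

204

In the worst case for collecting tag-Q keys, every non-tag-Q key comes out first.
There are 10 + 21 + 12 + 49 + 26 + 37 + 27 + 14 = 196 non-tag-Q keys altogether.
After those, each further key must be tag-Q, so 196 + 8 = 204 draws guarantee 8 tag-Q keys.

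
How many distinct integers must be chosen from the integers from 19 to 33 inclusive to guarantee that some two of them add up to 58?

12

A set avoiding the sum 58 can contain at most one of each pair {x, 58−x}, plus the 7 elements whose complement lies outside the range or equal to its own complement.
The integers 19, …, 29 (11 of them) are such a set: any two sum to at least 19+20 = 39 and at most 28+29 = 57 < 58.
Any 12th integer completes one of the 4 pairs, so 12 choices force a sum of 58.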